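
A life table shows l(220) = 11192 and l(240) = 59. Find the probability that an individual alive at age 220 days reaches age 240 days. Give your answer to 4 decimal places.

The conditional survival probability is l(240)/l(220) = 59/11192 = 0.005272.

0.0053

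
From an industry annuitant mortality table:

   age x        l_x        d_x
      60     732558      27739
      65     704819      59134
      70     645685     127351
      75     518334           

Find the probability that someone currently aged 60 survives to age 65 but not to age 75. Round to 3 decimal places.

0.255

We want 5|10q60 = (l_65 − l_75)/l_60.
This is the probability of reaching 65 but not 75, conditional on being alive at 60: (l_65 − l_75) / l_60.
= (704819 − 518334) / 732558 = 186485 / 732558 = 0.254567.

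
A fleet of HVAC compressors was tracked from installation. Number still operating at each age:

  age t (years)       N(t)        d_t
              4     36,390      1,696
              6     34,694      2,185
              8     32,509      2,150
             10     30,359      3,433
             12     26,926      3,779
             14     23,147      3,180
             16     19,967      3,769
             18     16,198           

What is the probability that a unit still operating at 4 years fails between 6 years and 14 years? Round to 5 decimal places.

0.31731

This is the probability of reaching 6 but not 14, conditional on being operational at 4: (N(6) − N(14)) / N(4).
= (34,694 − 23,147) / 36,390 = 11,547 / 36,390 = 0.317312.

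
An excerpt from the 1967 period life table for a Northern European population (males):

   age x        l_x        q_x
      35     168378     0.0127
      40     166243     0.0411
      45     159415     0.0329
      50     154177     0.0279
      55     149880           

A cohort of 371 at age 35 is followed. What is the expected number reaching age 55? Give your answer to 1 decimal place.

The relevant probability is 149880/168378 = 0.890140.
Expected number = 371 × 0.890140 = 330.2.

330.2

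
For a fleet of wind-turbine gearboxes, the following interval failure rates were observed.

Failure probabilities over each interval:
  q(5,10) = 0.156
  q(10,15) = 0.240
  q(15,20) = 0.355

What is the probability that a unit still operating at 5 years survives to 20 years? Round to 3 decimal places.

The overall survival probability is (1 − 0.156) × (1 − 0.240) × (1 − 0.355).
= 0.844 × 0.760 × 0.645 = 0.413729.

0.414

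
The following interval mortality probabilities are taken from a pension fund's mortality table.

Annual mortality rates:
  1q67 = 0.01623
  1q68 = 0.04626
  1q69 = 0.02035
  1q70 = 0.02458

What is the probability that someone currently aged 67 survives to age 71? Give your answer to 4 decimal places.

4p67 = (1 − 0.01623) × (1 − 0.04626) × (1 − 0.02035) × (1 − 0.02458).
= 0.98377 × 0.95374 × 0.97965 × 0.97542 = 0.896574.

0.8966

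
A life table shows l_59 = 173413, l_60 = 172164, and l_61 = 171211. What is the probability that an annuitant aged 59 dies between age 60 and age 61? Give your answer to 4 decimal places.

0.0055

This is the probability of reaching 60 but not 61, conditional on being alive at 59: (l_60 − l_61) / l_59.
= (172164 − 171211) / 173413 = 953 / 173413 = 0.005496.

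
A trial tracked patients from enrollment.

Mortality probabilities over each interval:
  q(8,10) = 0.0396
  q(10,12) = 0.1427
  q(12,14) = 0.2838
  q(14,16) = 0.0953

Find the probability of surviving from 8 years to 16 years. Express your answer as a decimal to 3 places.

Chaining the interval survival probabilities: (1 − 0.0396) × (1 − 0.1427) × (1 − 0.2838) × (1 − 0.0953).
= 0.9604 × 0.8573 × 0.7162 × 0.9047 = 0.533487.

0.533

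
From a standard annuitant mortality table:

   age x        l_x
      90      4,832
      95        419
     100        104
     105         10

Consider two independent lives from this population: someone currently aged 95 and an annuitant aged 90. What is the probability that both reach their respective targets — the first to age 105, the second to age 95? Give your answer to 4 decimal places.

0.0021

p₁ = l_105/l_95 = 10/419 = 0.023866; p₂ = l_95/l_90 = 419/4,832 = 0.086714.
P(both) = p₁ × p₂ = 0.023866 × 0.086714 = 0.002070.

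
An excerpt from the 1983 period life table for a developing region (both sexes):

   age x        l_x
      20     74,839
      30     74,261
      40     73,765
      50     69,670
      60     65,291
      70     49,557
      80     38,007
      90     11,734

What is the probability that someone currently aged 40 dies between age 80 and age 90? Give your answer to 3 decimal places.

We want 40|10q40 = (l_80 − l_90)/l_40.
This is the probability of reaching 80 but not 90, conditional on being alive at 40: (l_80 − l_90) / l_40.
= (38,007 − 11,734) / 73,765 = 26,273 / 73,765 = 0.356172.

0.356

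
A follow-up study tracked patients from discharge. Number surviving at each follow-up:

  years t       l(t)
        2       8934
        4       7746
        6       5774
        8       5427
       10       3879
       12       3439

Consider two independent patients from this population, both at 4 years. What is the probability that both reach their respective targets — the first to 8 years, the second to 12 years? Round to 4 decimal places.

0.3111

p₁ = l(8)/l(4) = 5427/7746 = 0.700620; p₂ = l(12)/l(4) = 3439/7746 = 0.443971.
P(both) = p₁ × p₂ = 0.700620 × 0.443971 = 0.311055.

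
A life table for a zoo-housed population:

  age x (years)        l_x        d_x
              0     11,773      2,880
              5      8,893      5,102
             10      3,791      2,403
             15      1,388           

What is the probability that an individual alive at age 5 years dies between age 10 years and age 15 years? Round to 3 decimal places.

0.270

This is the probability of reaching 10 but not 15, conditional on being alive at 5: (l_10 − l_15) / l_5.
= (3,791 − 1,388) / 8,893 = 2,403 / 8,893 = 0.270213.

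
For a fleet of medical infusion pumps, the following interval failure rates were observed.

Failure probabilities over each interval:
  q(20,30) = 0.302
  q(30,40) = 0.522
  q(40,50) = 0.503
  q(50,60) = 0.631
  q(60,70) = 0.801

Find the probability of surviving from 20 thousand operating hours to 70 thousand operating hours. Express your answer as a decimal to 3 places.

0.012

Survival from 20 to 70 is the product of surviving each interval: (1 − 0.302) × (1 − 0.522) × (1 − 0.503) × (1 − 0.631) × (1 − 0.801).
= 0.698 × 0.478 × 0.497 × 0.369 × 0.199 = 0.012176.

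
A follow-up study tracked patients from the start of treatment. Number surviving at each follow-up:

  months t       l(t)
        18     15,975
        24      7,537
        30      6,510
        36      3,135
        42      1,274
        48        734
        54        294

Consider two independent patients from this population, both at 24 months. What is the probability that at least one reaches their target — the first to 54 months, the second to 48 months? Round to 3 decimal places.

p₁ = l(54)/l(24) = 294/7,537 = 0.039008; p₂ = l(48)/l(24) = 734/7,537 = 0.097386.
P(at least one) = 1 − (1−p₁)(1−p₂) = 1 − 0.960992 × 0.902614 = 0.132595.

0.133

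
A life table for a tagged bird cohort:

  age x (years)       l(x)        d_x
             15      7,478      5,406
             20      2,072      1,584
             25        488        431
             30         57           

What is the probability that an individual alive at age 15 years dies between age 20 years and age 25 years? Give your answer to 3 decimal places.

0.212

This is the probability of reaching 20 but not 25, conditional on being alive at 15: (l(20) − l(25)) / l(15).
= (2,072 − 488) / 7,478 = 1,584 / 7,478 = 0.211821.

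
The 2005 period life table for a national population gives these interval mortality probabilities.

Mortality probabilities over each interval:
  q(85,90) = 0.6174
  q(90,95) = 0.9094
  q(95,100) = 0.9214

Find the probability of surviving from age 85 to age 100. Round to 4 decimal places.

0.0027

Survival from 85 to 100 is the product of surviving each interval: (1 − 0.6174) × (1 − 0.9094) × (1 − 0.9214).
= 0.3826 × 0.0906 × 0.0786 = 0.002725.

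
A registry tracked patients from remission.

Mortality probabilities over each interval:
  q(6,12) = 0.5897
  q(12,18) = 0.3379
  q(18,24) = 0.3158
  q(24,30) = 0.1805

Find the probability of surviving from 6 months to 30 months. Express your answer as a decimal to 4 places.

P(survive 6→30) = (1 − 0.5897) × (1 − 0.3379) × (1 − 0.3158) × (1 − 0.1805).
= 0.4103 × 0.6621 × 0.6842 × 0.8195 = 0.152320.

0.1523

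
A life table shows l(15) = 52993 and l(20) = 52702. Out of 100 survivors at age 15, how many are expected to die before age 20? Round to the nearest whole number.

The relevant probability is 1 − 52702/52993 = 0.005491.
Expected number = 100 × 0.005491 = 1.

1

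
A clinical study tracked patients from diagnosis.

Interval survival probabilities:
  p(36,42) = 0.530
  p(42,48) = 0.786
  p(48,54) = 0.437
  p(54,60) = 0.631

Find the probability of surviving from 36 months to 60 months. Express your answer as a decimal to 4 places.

0.1149

Chaining the interval survival probabilities: 0.530 × 0.786 × 0.437 × 0.631.
= 0.114871.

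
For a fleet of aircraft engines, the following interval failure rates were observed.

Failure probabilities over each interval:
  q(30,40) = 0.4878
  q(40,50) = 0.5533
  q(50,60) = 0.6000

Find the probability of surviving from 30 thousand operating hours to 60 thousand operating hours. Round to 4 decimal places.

0.0915

The overall survival probability is (1 − 0.4878) × (1 − 0.5533) × (1 − 0.6000).
= 0.5122 × 0.4467 × 0.4000 = 0.091520.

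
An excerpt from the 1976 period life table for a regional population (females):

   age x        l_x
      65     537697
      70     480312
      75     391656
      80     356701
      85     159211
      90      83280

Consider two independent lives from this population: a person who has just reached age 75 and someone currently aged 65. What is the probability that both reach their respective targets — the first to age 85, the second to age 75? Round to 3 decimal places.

0.296

p₁ = l_85/l_75 = 159211/391656 = 0.406507; p₂ = l_75/l_65 = 391656/537697 = 0.728395.
P(both) = p₁ × p₂ = 0.406507 × 0.728395 = 0.296098.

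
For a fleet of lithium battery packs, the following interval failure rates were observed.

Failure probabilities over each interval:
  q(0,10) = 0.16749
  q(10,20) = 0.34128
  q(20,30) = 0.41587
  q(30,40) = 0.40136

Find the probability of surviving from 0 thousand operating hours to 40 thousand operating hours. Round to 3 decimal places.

P(survive 0→40) = (1 − 0.16749) × (1 − 0.34128) × (1 − 0.41587) × (1 − 0.40136).
= 0.83251 × 0.65872 × 0.58413 × 0.59864 = 0.191763.

0.192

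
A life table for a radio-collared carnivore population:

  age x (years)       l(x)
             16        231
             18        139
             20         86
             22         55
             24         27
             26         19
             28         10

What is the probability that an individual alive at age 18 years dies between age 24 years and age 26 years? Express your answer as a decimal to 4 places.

0.0576

This is the probability of reaching 24 but not 26, conditional on being alive at 18: (l(24) − l(26)) / l(18).
= (27 − 19) / 139 = 8 / 139 = 0.057554.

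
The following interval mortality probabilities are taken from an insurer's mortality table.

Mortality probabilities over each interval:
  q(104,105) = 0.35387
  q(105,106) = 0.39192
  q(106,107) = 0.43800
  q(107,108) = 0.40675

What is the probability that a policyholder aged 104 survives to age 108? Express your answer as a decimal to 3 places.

0.131

Chaining the interval survival probabilities: (1 − 0.35387) × (1 − 0.39192) × (1 − 0.43800) × (1 − 0.40675).
= 0.64613 × 0.60808 × 0.56200 × 0.59325 = 0.130995.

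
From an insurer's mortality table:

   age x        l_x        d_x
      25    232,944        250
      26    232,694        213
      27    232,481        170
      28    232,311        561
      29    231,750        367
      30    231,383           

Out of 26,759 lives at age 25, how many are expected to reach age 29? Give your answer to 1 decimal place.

26621.8

The relevant probability is 231,750/232,944 = 0.994874.
Expected number = 26,759 × 0.994874 = 26621.8.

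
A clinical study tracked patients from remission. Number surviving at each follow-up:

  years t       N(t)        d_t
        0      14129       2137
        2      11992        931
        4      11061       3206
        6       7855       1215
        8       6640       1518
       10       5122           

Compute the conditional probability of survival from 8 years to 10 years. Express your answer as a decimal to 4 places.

0.7714

The conditional survival probability is N(10)/N(8) = 5122/6640 = 0.771386.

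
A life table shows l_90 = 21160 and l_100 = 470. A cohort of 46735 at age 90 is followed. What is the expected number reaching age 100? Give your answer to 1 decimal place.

The relevant probability is 470/21160 = 0.022212.
Expected number = 46735 × 0.022212 = 1038.1.

1038.1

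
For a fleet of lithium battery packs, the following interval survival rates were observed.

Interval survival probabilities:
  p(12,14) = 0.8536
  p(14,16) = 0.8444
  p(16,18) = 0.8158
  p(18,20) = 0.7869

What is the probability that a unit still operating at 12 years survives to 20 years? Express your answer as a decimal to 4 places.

0.4627

P(survive 12→20) = 0.8536 × 0.8444 × 0.8158 × 0.7869.
= 0.462707.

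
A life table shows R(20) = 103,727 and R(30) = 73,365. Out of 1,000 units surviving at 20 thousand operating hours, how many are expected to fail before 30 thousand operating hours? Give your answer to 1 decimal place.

The relevant probability is 1 − 73,365/103,727 = 0.292711.
Expected number = 1,000 × 0.292711 = 292.7.

292.7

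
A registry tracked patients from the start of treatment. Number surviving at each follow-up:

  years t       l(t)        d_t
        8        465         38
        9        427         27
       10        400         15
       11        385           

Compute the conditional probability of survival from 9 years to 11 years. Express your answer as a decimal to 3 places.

The conditional survival probability is l(11)/l(9) = 385/427 = 0.901639.

0.902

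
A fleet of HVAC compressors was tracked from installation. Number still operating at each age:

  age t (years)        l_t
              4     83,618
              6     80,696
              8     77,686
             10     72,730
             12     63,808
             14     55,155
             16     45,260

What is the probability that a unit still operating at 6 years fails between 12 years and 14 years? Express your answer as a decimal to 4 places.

This is the probability of reaching 12 but not 14, conditional on being operational at 6: (l_12 − l_14) / l_6.
= (63,808 − 55,155) / 80,696 = 8,653 / 80,696 = 0.107230.

0.1072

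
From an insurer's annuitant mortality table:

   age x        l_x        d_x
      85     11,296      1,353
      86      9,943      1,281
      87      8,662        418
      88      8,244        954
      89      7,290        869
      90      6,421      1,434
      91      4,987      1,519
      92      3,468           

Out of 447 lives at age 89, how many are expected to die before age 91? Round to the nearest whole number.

The relevant probability is 1 − 4,987/7,290 = 0.315912.
Expected number = 447 × 0.315912 = 141.

141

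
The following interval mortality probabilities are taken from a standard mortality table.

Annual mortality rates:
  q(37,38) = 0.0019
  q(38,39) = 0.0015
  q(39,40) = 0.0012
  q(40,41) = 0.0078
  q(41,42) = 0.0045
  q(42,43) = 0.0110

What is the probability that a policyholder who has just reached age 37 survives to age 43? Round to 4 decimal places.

0.9724

P(survive 37→43) = (1 − 0.0019) × (1 − 0.0015) × (1 − 0.0012) × (1 − 0.0078) × (1 − 0.0045) × (1 − 0.0110).
= 0.9981 × 0.9985 × 0.9988 × 0.9922 × 0.9955 × 0.9890 = 0.972383.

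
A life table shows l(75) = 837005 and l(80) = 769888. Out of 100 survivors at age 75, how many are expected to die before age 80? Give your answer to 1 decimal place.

8.0

The relevant probability is 1 − 769888/837005 = 0.080187.
Expected number = 100 × 0.080187 = 8.0.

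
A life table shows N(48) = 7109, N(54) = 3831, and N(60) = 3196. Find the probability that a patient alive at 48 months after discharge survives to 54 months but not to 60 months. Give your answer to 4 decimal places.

This is the probability of reaching 54 but not 60, conditional on being alive at 48: (N(54) − N(60)) / N(48).
= (3831 − 3196) / 7109 = 635 / 7109 = 0.089323.

0.0893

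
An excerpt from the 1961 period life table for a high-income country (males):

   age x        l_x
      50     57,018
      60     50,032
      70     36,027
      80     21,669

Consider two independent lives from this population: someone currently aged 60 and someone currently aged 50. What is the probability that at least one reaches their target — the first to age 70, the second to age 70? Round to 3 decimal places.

0.897

p₁ = l_70/l_60 = 36,027/50,032 = 0.720079; p₂ = l_70/l_50 = 36,027/57,018 = 0.631853.
P(at least one) = 1 − (1−p₁)(1−p₂) = 1 − 0.279921 × 0.368147 = 0.896948.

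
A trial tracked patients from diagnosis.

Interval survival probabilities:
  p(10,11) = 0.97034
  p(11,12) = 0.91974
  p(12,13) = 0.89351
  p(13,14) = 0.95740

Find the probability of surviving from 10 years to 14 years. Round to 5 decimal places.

0.76345

P(survive 10→14) = 0.97034 × 0.91974 × 0.89351 × 0.95740.
= 0.763452.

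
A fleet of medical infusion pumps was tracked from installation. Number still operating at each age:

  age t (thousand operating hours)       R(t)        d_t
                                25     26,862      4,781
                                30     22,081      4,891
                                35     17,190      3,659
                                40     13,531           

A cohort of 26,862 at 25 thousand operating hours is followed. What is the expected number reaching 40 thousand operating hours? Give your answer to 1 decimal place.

The relevant probability is 13,531/26,862 = 0.503723.
Expected number = 26,862 × 0.503723 = 13531.0.

13531.0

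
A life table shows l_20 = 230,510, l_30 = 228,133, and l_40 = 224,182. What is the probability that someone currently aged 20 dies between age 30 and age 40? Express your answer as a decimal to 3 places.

0.017

This is the probability of reaching 30 but not 40, conditional on being alive at 20: (l_30 − l_40) / l_20.
= (228,133 − 224,182) / 230,510 = 3,951 / 230,510 = 0.017140.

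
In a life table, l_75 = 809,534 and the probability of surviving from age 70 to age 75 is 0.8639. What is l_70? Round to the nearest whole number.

l_70 = l_75 / p = 809,534 / 0.8639 = 937069.

937069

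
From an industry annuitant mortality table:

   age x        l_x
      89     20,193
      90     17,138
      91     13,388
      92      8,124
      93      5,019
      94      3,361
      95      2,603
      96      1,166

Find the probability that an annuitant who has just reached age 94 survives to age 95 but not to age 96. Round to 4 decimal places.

0.4276

We want 1|1q94 = (l_95 − l_96)/l_94.
This is the probability of reaching 95 but not 96, conditional on being alive at 94: (l_95 − l_96) / l_94.
= (2,603 − 1,166) / 3,361 = 1,437 / 3,361 = 0.427551.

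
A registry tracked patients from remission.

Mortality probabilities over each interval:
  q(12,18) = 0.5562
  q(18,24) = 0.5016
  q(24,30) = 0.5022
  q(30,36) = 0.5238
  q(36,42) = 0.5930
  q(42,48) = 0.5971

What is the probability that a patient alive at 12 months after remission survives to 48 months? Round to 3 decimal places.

P(survive 12→48) = (1 − 0.5562) × (1 − 0.5016) × (1 − 0.5022) × (1 − 0.5238) × (1 − 0.5930) × (1 − 0.5971).
= 0.4438 × 0.4984 × 0.4978 × 0.4762 × 0.4070 × 0.4029 = 0.008598.

0.009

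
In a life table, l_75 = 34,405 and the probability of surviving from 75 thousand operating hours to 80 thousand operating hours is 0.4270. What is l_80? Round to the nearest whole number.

l_80 = l_75 × p = 34,405 × 0.4270 = 14691.

14691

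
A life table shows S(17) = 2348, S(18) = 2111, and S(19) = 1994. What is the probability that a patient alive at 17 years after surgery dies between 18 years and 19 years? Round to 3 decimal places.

0.050

This is the probability of reaching 18 but not 19, conditional on being alive at 17: (S(18) − S(19)) / S(17).
= (2111 − 1994) / 2348 = 117 / 2348 = 0.049830.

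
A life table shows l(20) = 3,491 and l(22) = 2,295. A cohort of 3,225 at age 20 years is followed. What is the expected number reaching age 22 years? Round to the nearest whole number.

The relevant probability is 2,295/3,491 = 0.657405.
Expected number = 3,225 × 0.657405 = 2120.

2120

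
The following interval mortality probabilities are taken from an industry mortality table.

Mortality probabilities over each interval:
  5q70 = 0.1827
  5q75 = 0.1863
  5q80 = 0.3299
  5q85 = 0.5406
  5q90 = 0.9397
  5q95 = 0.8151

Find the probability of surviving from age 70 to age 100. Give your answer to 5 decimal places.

0.00228

Chaining the interval survival probabilities: (1 − 0.1827) × (1 − 0.1863) × (1 − 0.3299) × (1 − 0.5406) × (1 − 0.9397) × (1 − 0.8151).
= 0.8173 × 0.8137 × 0.6701 × 0.4594 × 0.0603 × 0.1849 = 0.002283.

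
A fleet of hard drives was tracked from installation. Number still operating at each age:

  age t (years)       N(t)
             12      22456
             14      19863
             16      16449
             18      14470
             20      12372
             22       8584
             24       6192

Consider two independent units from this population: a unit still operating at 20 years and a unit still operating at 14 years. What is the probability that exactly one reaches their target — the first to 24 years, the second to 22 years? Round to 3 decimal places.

0.500

p₁ = N(24)/N(20) = 6192/12372 = 0.500485; p₂ = N(22)/N(14) = 8584/19863 = 0.432160.
P(exactly one) = p₁(1−p₂) + (1−p₁)p₂ = 0.284195 + 0.215870 = 0.500066.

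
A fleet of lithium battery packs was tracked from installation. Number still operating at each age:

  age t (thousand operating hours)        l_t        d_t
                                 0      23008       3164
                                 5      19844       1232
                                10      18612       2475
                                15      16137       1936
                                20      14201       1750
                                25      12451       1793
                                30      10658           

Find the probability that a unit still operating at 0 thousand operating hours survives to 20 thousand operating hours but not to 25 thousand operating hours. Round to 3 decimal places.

This is the probability of reaching 20 but not 25, conditional on being operational at 0: (l_20 − l_25) / l_0.
= (14201 − 12451) / 23008 = 1750 / 23008 = 0.076061.

0.076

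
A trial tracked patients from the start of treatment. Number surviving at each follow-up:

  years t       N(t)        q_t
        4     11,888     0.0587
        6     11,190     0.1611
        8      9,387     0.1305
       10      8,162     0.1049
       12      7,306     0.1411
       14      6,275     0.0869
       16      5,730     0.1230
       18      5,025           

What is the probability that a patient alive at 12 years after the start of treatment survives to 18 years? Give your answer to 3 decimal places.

The conditional survival probability is N(18)/N(12) = 5,025/7,306 = 0.687791.

0.688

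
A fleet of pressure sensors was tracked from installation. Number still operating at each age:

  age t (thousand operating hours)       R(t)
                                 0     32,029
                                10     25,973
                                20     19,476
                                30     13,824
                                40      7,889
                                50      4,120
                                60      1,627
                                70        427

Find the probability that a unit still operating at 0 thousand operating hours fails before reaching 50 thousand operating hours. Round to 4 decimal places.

0.8714

P(fail before 50 | operational at 0) = 1 − R(50)/R(0) = 1 − 4,120/32,029 = (27,909)/32,029 = 0.871367.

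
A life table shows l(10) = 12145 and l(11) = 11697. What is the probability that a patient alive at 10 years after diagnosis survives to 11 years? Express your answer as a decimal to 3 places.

0.963

The conditional survival probability is l(11)/l(10) = 11697/12145 = 0.963112.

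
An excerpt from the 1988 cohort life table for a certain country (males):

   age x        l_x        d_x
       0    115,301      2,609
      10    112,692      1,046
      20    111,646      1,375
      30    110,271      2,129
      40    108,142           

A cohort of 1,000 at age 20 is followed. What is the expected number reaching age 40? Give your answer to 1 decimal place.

The relevant probability is 108,142/111,646 = 0.968615.
Expected number = 1,000 × 0.968615 = 968.6.

968.6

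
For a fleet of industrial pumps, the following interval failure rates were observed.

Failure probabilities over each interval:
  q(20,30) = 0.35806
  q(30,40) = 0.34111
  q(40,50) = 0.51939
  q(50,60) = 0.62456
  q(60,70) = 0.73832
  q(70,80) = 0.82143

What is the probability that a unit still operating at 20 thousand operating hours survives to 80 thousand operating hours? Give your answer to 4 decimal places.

The overall survival probability is (1 − 0.35806) × (1 − 0.34111) × (1 − 0.51939) × (1 − 0.62456) × (1 − 0.73832) × (1 − 0.82143).
= 0.64194 × 0.65889 × 0.48061 × 0.37544 × 0.26168 × 0.17857 = 0.003566.

0.0036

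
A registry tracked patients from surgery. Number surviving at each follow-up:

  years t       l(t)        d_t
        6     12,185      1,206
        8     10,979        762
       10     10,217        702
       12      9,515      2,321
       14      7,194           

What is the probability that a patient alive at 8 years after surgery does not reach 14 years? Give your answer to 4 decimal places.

0.3447

P(die before 14 | alive at 8) = 1 − l(14)/l(8) = 1 − 7,194/10,979 = (3,785)/10,979 = 0.344749.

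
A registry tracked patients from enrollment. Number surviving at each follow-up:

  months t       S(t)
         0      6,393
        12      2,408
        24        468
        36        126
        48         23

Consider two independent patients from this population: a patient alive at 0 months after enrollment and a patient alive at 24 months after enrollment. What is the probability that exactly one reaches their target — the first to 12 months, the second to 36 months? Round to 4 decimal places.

0.4431

p₁ = S(12)/S(0) = 2,408/6,393 = 0.376662; p₂ = S(36)/S(24) = 126/468 = 0.269231.
P(exactly one) = p₁(1−p₂) + (1−p₁)p₂ = 0.275253 + 0.167822 = 0.443075.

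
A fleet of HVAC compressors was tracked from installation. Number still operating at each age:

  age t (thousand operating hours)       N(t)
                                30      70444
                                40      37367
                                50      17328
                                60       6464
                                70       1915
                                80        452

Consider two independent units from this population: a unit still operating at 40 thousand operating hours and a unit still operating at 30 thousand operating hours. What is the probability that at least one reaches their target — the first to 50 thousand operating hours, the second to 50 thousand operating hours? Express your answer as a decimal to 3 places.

p₁ = N(50)/N(40) = 17328/37367 = 0.463725; p₂ = N(50)/N(30) = 17328/70444 = 0.245983.
P(at least one) = 1 − (1−p₁)(1−p₂) = 1 − 0.536275 × 0.754017 = 0.595640.

0.596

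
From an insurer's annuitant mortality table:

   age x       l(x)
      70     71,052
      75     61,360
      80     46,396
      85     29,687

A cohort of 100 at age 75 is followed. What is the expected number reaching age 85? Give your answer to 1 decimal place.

48.4

The relevant probability is 29,687/61,360 = 0.483817.
Expected number = 100 × 0.483817 = 48.4.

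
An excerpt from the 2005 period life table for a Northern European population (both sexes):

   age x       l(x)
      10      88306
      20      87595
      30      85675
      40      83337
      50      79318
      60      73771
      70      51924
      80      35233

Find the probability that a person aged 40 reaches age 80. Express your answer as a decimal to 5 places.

0.42278

The conditional survival probability is l(80)/l(40) = 35233/83337 = 0.422777.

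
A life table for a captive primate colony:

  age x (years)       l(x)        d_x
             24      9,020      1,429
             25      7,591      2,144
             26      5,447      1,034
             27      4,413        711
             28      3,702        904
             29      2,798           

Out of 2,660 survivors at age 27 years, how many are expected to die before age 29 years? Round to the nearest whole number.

973

The relevant probability is 1 − 2,798/4,413 = 0.365964.
Expected number = 2,660 × 0.365964 = 973.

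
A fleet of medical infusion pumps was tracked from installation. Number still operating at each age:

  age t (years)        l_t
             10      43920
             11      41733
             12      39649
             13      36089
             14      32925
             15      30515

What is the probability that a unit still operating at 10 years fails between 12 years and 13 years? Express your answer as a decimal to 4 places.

This is the probability of reaching 12 but not 13, conditional on being operational at 10: (l_12 − l_13) / l_10.
= (39649 − 36089) / 43920 = 3560 / 43920 = 0.081056.

0.0811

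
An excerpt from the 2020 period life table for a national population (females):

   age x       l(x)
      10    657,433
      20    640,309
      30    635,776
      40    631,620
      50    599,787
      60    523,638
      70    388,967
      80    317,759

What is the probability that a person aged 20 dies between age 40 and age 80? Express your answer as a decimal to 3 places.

This is the probability of reaching 40 but not 80, conditional on being alive at 20: (l(40) − l(80)) / l(20).
= (631,620 − 317,759) / 640,309 = 313,861 / 640,309 = 0.490171.

0.490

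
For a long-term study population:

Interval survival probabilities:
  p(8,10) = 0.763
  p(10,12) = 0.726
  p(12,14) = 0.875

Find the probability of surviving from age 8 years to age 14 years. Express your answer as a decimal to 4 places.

0.4847

Chaining the interval survival probabilities: 0.763 × 0.726 × 0.875.
= 0.484696.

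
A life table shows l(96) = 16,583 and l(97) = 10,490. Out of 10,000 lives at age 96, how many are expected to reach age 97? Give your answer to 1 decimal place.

6325.8

The relevant probability is 10,490/16,583 = 0.632576.
Expected number = 10,000 × 0.632576 = 6325.8.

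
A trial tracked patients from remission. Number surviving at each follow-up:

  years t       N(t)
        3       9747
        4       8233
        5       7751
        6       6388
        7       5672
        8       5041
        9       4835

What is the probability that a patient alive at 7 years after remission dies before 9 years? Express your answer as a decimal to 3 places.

0.148

P(die before 9 | alive at 7) = 1 − N(9)/N(7) = 1 − 4835/5672 = (837)/5672 = 0.147567.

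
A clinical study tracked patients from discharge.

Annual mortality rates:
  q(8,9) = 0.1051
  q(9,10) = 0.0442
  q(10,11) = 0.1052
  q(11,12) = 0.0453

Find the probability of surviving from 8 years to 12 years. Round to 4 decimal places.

Survival from 8 to 12 is the product of surviving each interval: (1 − 0.1051) × (1 − 0.0442) × (1 − 0.1052) × (1 − 0.0453).
= 0.8949 × 0.9558 × 0.8948 × 0.9547 = 0.730692.

0.7307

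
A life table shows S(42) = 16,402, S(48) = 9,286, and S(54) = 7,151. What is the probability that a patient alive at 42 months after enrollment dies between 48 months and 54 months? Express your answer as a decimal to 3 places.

This is the probability of reaching 48 but not 54, conditional on being alive at 42: (S(48) − S(54)) / S(42).
= (9,286 − 7,151) / 16,402 = 2,135 / 16,402 = 0.130167.

0.130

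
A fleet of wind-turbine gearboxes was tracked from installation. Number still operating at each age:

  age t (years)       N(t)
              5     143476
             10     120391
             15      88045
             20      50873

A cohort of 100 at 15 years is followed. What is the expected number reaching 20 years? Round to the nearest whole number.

58

The relevant probability is 50873/88045 = 0.577807.
Expected number = 100 × 0.577807 = 58.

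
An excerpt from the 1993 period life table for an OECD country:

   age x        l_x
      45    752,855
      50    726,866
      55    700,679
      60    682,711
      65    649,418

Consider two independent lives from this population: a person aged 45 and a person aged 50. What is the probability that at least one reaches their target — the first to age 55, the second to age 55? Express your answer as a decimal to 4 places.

0.9975

p₁ = l_55/l_45 = 700,679/752,855 = 0.930696; p₂ = l_55/l_50 = 700,679/726,866 = 0.963973.
P(at least one) = 1 − (1−p₁)(1−p₂) = 1 − 0.069304 × 0.036027 = 0.997503.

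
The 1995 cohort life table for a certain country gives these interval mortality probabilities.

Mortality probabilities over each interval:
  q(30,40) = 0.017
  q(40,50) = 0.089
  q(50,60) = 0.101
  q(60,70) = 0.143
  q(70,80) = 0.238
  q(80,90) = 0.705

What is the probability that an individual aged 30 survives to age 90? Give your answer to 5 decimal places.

P(survive 30→90) = (1 − 0.017) × (1 − 0.089) × (1 − 0.101) × (1 − 0.143) × (1 − 0.238) × (1 − 0.705).
= 0.983 × 0.911 × 0.899 × 0.857 × 0.762 × 0.295 = 0.155092.

0.15509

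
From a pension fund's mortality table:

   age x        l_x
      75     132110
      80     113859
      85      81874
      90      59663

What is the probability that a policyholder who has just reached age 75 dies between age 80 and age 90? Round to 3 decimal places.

We want 5|10q75 = (l_80 − l_90)/l_75.
This is the probability of reaching 80 but not 90, conditional on being alive at 75: (l_80 − l_90) / l_75.
= (113859 − 59663) / 132110 = 54196 / 132110 = 0.410234.

0.410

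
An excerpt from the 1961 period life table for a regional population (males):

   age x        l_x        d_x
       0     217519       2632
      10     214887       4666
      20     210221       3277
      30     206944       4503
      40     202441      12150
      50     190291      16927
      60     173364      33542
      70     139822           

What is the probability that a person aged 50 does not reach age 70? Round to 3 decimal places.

P(die before 70 | alive at 50) = 1 − l_70/l_50 = 1 − 139822/190291 = (50469)/190291 = 0.265220.

0.265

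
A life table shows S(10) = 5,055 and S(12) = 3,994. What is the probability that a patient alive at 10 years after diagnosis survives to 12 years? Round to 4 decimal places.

0.7901

The conditional survival probability is S(12)/S(10) = 3,994/5,055 = 0.790109.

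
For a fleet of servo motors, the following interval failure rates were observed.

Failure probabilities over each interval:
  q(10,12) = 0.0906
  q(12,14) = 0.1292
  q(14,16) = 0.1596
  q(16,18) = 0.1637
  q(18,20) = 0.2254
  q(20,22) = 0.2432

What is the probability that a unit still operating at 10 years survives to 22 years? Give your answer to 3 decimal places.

Chaining the interval survival probabilities: (1 − 0.0906) × (1 − 0.1292) × (1 − 0.1596) × (1 − 0.1637) × (1 − 0.2254) × (1 − 0.2432).
= 0.9094 × 0.8708 × 0.8404 × 0.8363 × 0.7746 × 0.7568 = 0.326272.

0.326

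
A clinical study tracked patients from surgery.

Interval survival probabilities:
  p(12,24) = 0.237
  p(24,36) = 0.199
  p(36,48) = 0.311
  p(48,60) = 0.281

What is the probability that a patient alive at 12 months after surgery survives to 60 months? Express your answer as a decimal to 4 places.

0.0041

Survival from 12 to 60 is the product of surviving each interval: 0.237 × 0.199 × 0.311 × 0.281.
= 0.004122.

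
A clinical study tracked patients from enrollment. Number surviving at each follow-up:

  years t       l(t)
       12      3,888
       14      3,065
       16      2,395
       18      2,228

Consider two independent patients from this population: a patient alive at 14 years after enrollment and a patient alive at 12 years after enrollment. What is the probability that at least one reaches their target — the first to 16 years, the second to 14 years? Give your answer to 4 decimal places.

0.9537

p₁ = l(16)/l(14) = 2,395/3,065 = 0.781403; p₂ = l(14)/l(12) = 3,065/3,888 = 0.788323.
P(at least one) = 1 − (1−p₁)(1−p₂) = 1 − 0.218597 × 0.211677 = 0.953728.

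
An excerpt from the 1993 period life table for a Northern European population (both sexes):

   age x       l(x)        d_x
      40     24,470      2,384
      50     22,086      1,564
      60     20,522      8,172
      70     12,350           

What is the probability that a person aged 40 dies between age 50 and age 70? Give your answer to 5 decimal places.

0.39787

This is the probability of reaching 50 but not 70, conditional on being alive at 40: (l(50) − l(70)) / l(40).
= (22,086 − 12,350) / 24,470 = 9,736 / 24,470 = 0.397875.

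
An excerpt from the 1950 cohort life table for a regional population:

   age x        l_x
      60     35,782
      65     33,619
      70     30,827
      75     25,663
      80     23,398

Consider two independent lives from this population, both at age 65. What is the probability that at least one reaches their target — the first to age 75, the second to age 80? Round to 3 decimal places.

p₁ = l_75/l_65 = 25,663/33,619 = 0.763348; p₂ = l_80/l_65 = 23,398/33,619 = 0.695975.
P(at least one) = 1 − (1−p₁)(1−p₂) = 1 − 0.236652 × 0.304025 = 0.928052.

0.928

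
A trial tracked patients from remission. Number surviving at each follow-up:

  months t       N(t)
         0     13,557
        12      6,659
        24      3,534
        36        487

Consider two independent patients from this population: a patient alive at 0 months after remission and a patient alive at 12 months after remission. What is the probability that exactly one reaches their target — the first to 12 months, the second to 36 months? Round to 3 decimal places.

0.492

p₁ = N(12)/N(0) = 6,659/13,557 = 0.491185; p₂ = N(36)/N(12) = 487/6,659 = 0.073134.
P(exactly one) = p₁(1−p₂) + (1−p₁)p₂ = 0.455263 + 0.037212 = 0.492474.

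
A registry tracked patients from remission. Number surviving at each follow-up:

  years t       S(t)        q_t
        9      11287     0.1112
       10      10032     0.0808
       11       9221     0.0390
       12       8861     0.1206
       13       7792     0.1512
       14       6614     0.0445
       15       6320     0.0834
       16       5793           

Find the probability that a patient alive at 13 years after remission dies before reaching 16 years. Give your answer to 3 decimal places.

0.257

P(die before 16 | alive at 13) = 1 − S(16)/S(13) = 1 − 5793/7792 = (1999)/7792 = 0.256545.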